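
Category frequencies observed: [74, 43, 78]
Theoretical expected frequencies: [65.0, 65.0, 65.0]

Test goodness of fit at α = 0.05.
Chi-square goodness of fit test:
H₀: observed counts match expected distribution
H₁: observed counts differ from expected distribution
df = k - 1 = 2
χ² = Σ(O - E)²/E
   = (74 - 65.0)²/65.0 + (43 - 65.0)²/65.0 + (78 - 65.0)²/65.0
   = 1.246 + 7.446 + 2.600
   = 11.29
p-value = 0.0035

Since p-value < α = 0.05, we reject H₀.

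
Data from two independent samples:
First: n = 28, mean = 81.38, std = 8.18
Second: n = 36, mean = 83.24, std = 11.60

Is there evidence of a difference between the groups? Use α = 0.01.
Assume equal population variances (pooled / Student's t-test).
Student's two-sample t-test (equal variances):
H₀: μ₁ = μ₂
H₁: μ₁ ≠ μ₂
df = n₁ + n₂ - 2 = 62
Pooled variance s_p² = [(n₁-1)s₁² + (n₂-1)s₂²] / (n₁ + n₂ - 2) = [(27)(8.18²) + (35)(11.60²)] / 62 = 105.1006
SE = √(s_p²(1/n₁ + 1/n₂)) = √(105.1006 × (1/28 + 1/36)) = 2.5832
t = (x̄₁ - x̄₂) / SE = (81.38 - 83.24) / 2.5832 = -1.86 / 2.5832 = -0.720
p-value = 0.4742

Since p-value > α = 0.01, we fail to reject H₀.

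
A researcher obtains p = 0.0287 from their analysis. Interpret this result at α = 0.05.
Since p = 0.0287 < α = 0.05, reject H₀.
There is sufficient evidence to reject the null hypothesis; the result is statistically significant at the 0.05 level.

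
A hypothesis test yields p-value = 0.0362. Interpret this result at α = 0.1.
Since p = 0.0362 < α = 0.1, reject H₀.
There is sufficient evidence to reject the null hypothesis; the result is statistically significant at the 0.1 level.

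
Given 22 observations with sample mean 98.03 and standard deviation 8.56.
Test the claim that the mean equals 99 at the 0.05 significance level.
One-sample t-test:
H₀: μ = 99
H₁: μ ≠ 99
df = n - 1 = 21
t = (x̄ - μ₀) / (s/√n) = (98.03 - 99) / (8.56/√22) = -0.532
p-value = 0.6006

Since p-value > α = 0.05, we fail to reject H₀.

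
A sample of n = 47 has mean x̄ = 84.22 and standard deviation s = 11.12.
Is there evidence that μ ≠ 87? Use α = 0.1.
One-sample t-test:
H₀: μ = 87
H₁: μ ≠ 87
df = n - 1 = 46
t = (x̄ - μ₀) / (s/√n) = (84.22 - 87) / (11.12/√47) = -1.714
p-value = 0.0933

Since p-value < α = 0.1, we reject H₀.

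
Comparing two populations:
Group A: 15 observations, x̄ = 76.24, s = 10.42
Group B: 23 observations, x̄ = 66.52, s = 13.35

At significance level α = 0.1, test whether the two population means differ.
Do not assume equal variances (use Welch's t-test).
Welch's two-sample t-test:
H₀: μ₁ = μ₂
H₁: μ₁ ≠ μ₂
s₁²/n₁ = 10.42²/15 = 7.2384,  s₂²/n₂ = 13.35²/23 = 7.7488
SE = √(s₁²/n₁ + s₂²/n₂) = √(7.2384 + 7.7488) = 3.8713
df (Welch-Satterthwaite) = (s₁²/n₁ + s₂²/n₂)² / [(s₁²/n₁)²/(n₁-1) + (s₂²/n₂)²/(n₂-1)] ≈ 34.71
t = (x̄₁ - x̄₂) / SE = (76.24 - 66.52) / 3.8713 = 9.72 / 3.8713 = 2.511
p-value = 0.0169

Since p-value < α = 0.1, we reject H₀.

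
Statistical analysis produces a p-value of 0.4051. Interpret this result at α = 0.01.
Since p = 0.4051 > α = 0.01, fail to reject H₀.
There is insufficient evidence to reject the null hypothesis; the result is not statistically significant at the 0.01 level.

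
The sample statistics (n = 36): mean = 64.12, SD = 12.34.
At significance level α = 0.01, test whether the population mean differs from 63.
One-sample t-test:
H₀: μ = 63
H₁: μ ≠ 63
df = n - 1 = 35
t = (x̄ - μ₀) / (s/√n) = (64.12 - 63) / (12.34/√36) = 0.545
p-value = 0.5895

Since p-value > α = 0.01, we fail to reject H₀.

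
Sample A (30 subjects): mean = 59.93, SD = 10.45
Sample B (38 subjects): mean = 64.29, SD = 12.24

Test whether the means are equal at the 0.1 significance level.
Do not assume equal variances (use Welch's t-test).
Welch's two-sample t-test:
H₀: μ₁ = μ₂
H₁: μ₁ ≠ μ₂
s₁²/n₁ = 10.45²/30 = 3.6401,  s₂²/n₂ = 12.24²/38 = 3.9426
SE = √(s₁²/n₁ + s₂²/n₂) = √(3.6401 + 3.9426) = 2.7537
df (Welch-Satterthwaite) = (s₁²/n₁ + s₂²/n₂)² / [(s₁²/n₁)²/(n₁-1) + (s₂²/n₂)²/(n₂-1)] ≈ 65.56
t = (x̄₁ - x̄₂) / SE = (59.93 - 64.29) / 2.7537 = -4.36 / 2.7537 = -1.583
p-value = 0.1182

Since p-value > α = 0.1, we fail to reject H₀.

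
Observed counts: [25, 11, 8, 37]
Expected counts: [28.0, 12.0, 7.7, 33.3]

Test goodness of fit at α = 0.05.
Chi-square goodness of fit test:
H₀: observed counts match expected distribution
H₁: observed counts differ from expected distribution
df = k - 1 = 3
χ² = Σ(O - E)²/E
   = (25 - 28.0)²/28.0 + (11 - 12.0)²/12.0 + (8 - 7.7)²/7.7 + (37 - 33.3)²/33.3
   = 0.321 + 0.083 + 0.012 + 0.411
   = 0.83
p-value = 0.8429

Since p-value > α = 0.05, we fail to reject H₀.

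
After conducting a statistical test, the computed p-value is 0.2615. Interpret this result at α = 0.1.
Since p = 0.2615 > α = 0.1, fail to reject H₀.
There is insufficient evidence to reject the null hypothesis; the result is not statistically significant at the 0.1 level.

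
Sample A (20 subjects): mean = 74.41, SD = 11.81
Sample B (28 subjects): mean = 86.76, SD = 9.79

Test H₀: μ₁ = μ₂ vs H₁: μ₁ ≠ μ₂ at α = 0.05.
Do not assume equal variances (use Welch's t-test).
Welch's two-sample t-test:
H₀: μ₁ = μ₂
H₁: μ₁ ≠ μ₂
s₁²/n₁ = 11.81²/20 = 6.9738,  s₂²/n₂ = 9.79²/28 = 3.4230
SE = √(s₁²/n₁ + s₂²/n₂) = √(6.9738 + 3.4230) = 3.2244
df (Welch-Satterthwaite) = (s₁²/n₁ + s₂²/n₂)² / [(s₁²/n₁)²/(n₁-1) + (s₂²/n₂)²/(n₂-1)] ≈ 36.11
t = (x̄₁ - x̄₂) / SE = (74.41 - 86.76) / 3.2244 = -12.35 / 3.2244 = -3.830
p-value = 0.0005

Since p-value < α = 0.05, we reject H₀.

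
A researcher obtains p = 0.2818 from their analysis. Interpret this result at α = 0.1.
Since p = 0.2818 > α = 0.1, fail to reject H₀.
There is insufficient evidence to reject the null hypothesis; the result is not statistically significant at the 0.1 level.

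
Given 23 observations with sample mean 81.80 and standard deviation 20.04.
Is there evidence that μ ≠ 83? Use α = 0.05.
One-sample t-test:
H₀: μ = 83
H₁: μ ≠ 83
df = n - 1 = 22
t = (x̄ - μ₀) / (s/√n) = (81.80 - 83) / (20.04/√23) = -0.287
p-value = 0.7767

Since p-value > α = 0.05, we fail to reject H₀.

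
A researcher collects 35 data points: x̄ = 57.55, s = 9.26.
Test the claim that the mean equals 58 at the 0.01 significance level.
One-sample t-test:
H₀: μ = 58
H₁: μ ≠ 58
df = n - 1 = 34
t = (x̄ - μ₀) / (s/√n) = (57.55 - 58) / (9.26/√35) = -0.287
p-value = 0.7755

Since p-value > α = 0.01, we fail to reject H₀.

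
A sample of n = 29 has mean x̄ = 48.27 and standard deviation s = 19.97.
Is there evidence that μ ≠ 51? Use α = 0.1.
One-sample t-test:
H₀: μ = 51
H₁: μ ≠ 51
df = n - 1 = 28
t = (x̄ - μ₀) / (s/√n) = (48.27 - 51) / (19.97/√29) = -0.736
p-value = 0.4677

Since p-value > α = 0.1, we fail to reject H₀.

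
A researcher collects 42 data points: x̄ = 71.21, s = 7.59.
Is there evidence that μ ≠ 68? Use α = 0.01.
One-sample t-test:
H₀: μ = 68
H₁: μ ≠ 68
df = n - 1 = 41
t = (x̄ - μ₀) / (s/√n) = (71.21 - 68) / (7.59/√42) = 2.741
p-value = 0.0090

Since p-value < α = 0.01, we reject H₀.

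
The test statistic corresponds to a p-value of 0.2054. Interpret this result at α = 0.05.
Since p = 0.2054 > α = 0.05, fail to reject H₀.
There is insufficient evidence to reject the null hypothesis; the result is not statistically significant at the 0.05 level.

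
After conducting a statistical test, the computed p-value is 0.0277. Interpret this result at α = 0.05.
Since p = 0.0277 < α = 0.05, reject H₀.
There is sufficient evidence to reject the null hypothesis; the result is statistically significant at the 0.05 level.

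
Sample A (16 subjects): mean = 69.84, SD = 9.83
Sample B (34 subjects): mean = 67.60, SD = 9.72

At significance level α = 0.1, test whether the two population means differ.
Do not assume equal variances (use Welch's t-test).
Welch's two-sample t-test:
H₀: μ₁ = μ₂
H₁: μ₁ ≠ μ₂
s₁²/n₁ = 9.83²/16 = 6.0393,  s₂²/n₂ = 9.72²/34 = 2.7788
SE = √(s₁²/n₁ + s₂²/n₂) = √(6.0393 + 2.7788) = 2.9695
df (Welch-Satterthwaite) = (s₁²/n₁ + s₂²/n₂)² / [(s₁²/n₁)²/(n₁-1) + (s₂²/n₂)²/(n₂-1)] ≈ 29.17
t = (x̄₁ - x̄₂) / SE = (69.84 - 67.60) / 2.9695 = 2.24 / 2.9695 = 0.754
p-value = 0.4567

Since p-value > α = 0.1, we fail to reject H₀.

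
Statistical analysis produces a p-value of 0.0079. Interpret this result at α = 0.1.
Since p = 0.0079 < α = 0.1, reject H₀.
There is sufficient evidence to reject the null hypothesis; the result is statistically significant at the 0.1 level.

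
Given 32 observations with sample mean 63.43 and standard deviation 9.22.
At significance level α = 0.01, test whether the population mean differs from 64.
One-sample t-test:
H₀: μ = 64
H₁: μ ≠ 64
df = n - 1 = 31
t = (x̄ - μ₀) / (s/√n) = (63.43 - 64) / (9.22/√32) = -0.350
p-value = 0.7289

Since p-value > α = 0.01, we fail to reject H₀.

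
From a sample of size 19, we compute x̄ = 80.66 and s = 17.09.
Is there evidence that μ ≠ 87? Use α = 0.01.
One-sample t-test:
H₀: μ = 87
H₁: μ ≠ 87
df = n - 1 = 18
t = (x̄ - μ₀) / (s/√n) = (80.66 - 87) / (17.09/√19) = -1.617
p-value = 0.1233

Since p-value > α = 0.01, we fail to reject H₀.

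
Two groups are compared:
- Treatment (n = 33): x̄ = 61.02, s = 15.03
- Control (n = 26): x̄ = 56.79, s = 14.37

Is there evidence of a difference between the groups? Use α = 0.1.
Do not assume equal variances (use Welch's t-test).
Welch's two-sample t-test:
H₀: μ₁ = μ₂
H₁: μ₁ ≠ μ₂
s₁²/n₁ = 15.03²/33 = 6.8455,  s₂²/n₂ = 14.37²/26 = 7.9422
SE = √(s₁²/n₁ + s₂²/n₂) = √(6.8455 + 7.9422) = 3.8455
df (Welch-Satterthwaite) = (s₁²/n₁ + s₂²/n₂)² / [(s₁²/n₁)²/(n₁-1) + (s₂²/n₂)²/(n₂-1)] ≈ 54.84
t = (x̄₁ - x̄₂) / SE = (61.02 - 56.79) / 3.8455 = 4.23 / 3.8455 = 1.100
p-value = 0.2761

Since p-value > α = 0.1, we fail to reject H₀.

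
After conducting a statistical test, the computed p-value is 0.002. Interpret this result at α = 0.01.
Since p = 0.002 < α = 0.01, reject H₀.
There is sufficient evidence to reject the null hypothesis; the result is statistically significant at the 0.01 level.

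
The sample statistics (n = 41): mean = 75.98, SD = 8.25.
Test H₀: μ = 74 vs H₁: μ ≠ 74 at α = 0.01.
One-sample t-test:
H₀: μ = 74
H₁: μ ≠ 74
df = n - 1 = 40
t = (x̄ - μ₀) / (s/√n) = (75.98 - 74) / (8.25/√41) = 1.537
p-value = 0.1322

Since p-value > α = 0.01, we fail to reject H₀.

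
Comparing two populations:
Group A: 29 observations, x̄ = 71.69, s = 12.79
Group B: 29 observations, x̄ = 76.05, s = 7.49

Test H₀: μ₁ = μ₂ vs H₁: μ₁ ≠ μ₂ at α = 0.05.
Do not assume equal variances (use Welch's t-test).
Welch's two-sample t-test:
H₀: μ₁ = μ₂
H₁: μ₁ ≠ μ₂
s₁²/n₁ = 12.79²/29 = 5.6408,  s₂²/n₂ = 7.49²/29 = 1.9345
SE = √(s₁²/n₁ + s₂²/n₂) = √(5.6408 + 1.9345) = 2.7523
df (Welch-Satterthwaite) = (s₁²/n₁ + s₂²/n₂)² / [(s₁²/n₁)²/(n₁-1) + (s₂²/n₂)²/(n₂-1)] ≈ 45.18
t = (x̄₁ - x̄₂) / SE = (71.69 - 76.05) / 2.7523 = -4.36 / 2.7523 = -1.584
p-value = 0.1201

Since p-value > α = 0.05, we fail to reject H₀.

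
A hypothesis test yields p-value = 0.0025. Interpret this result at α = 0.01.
Since p = 0.0025 < α = 0.01, reject H₀.
There is sufficient evidence to reject the null hypothesis; the result is statistically significant at the 0.01 level.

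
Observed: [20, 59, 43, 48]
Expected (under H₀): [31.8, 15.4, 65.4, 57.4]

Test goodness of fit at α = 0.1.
Chi-square goodness of fit test:
H₀: observed counts match expected distribution
H₁: observed counts differ from expected distribution
df = k - 1 = 3
χ² = Σ(O - E)²/E
   = (20 - 31.8)²/31.8 + (59 - 15.4)²/15.4 + (43 - 65.4)²/65.4 + (48 - 57.4)²/57.4
   = 4.379 + 123.439 + 7.672 + 1.539
   = 137.03
p-value < 0.0001

Since p-value < α = 0.1, we reject H₀.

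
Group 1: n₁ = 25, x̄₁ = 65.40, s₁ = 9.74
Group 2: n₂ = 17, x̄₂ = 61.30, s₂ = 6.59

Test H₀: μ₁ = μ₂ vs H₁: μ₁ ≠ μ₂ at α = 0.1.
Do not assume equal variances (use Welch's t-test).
Welch's two-sample t-test:
H₀: μ₁ = μ₂
H₁: μ₁ ≠ μ₂
s₁²/n₁ = 9.74²/25 = 3.7947,  s₂²/n₂ = 6.59²/17 = 2.5546
SE = √(s₁²/n₁ + s₂²/n₂) = √(3.7947 + 2.5546) = 2.5198
df (Welch-Satterthwaite) = (s₁²/n₁ + s₂²/n₂)² / [(s₁²/n₁)²/(n₁-1) + (s₂²/n₂)²/(n₂-1)] ≈ 40.00
t = (x̄₁ - x̄₂) / SE = (65.40 - 61.30) / 2.5198 = 4.10 / 2.5198 = 1.627
p-value = 0.1116

Since p-value > α = 0.1, we fail to reject H₀.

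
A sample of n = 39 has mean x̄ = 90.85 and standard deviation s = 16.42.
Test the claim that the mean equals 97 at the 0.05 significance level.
One-sample t-test:
H₀: μ = 97
H₁: μ ≠ 97
df = n - 1 = 38
t = (x̄ - μ₀) / (s/√n) = (90.85 - 97) / (16.42/√39) = -2.339
p-value = 0.0247

Since p-value < α = 0.05, we reject H₀.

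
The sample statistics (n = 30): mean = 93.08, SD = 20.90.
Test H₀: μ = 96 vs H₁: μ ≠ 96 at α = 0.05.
One-sample t-test:
H₀: μ = 96
H₁: μ ≠ 96
df = n - 1 = 29
t = (x̄ - μ₀) / (s/√n) = (93.08 - 96) / (20.90/√30) = -0.765
p-value = 0.4503

Since p-value > α = 0.05, we fail to reject H₀.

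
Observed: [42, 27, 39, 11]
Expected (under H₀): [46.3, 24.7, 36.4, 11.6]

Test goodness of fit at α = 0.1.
Chi-square goodness of fit test:
H₀: observed counts match expected distribution
H₁: observed counts differ from expected distribution
df = k - 1 = 3
χ² = Σ(O - E)²/E
   = (42 - 46.3)²/46.3 + (27 - 24.7)²/24.7 + (39 - 36.4)²/36.4 + (11 - 11.6)²/11.6
   = 0.399 + 0.214 + 0.186 + 0.031
   = 0.83
p-value = 0.8422

Since p-value > α = 0.1, we fail to reject H₀.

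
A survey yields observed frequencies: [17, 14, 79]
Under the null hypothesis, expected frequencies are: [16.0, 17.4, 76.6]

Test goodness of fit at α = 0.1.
Chi-square goodness of fit test:
H₀: observed counts match expected distribution
H₁: observed counts differ from expected distribution
df = k - 1 = 2
χ² = Σ(O - E)²/E
   = (17 - 16.0)²/16.0 + (14 - 17.4)²/17.4 + (79 - 76.6)²/76.6
   = 0.062 + 0.664 + 0.075
   = 0.80
p-value = 0.6696

Since p-value > α = 0.1, we fail to reject H₀.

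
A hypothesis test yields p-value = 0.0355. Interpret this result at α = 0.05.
Since p = 0.0355 < α = 0.05, reject H₀.
There is sufficient evidence to reject the null hypothesis; the result is statistically significant at the 0.05 level.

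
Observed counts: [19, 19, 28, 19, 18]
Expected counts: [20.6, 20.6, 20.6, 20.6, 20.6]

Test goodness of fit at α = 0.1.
Chi-square goodness of fit test:
H₀: observed counts match expected distribution
H₁: observed counts differ from expected distribution
df = k - 1 = 4
χ² = Σ(O - E)²/E
   = (19 - 20.6)²/20.6 + (19 - 20.6)²/20.6 + (28 - 20.6)²/20.6 + (19 - 20.6)²/20.6 + (18 - 20.6)²/20.6
   = 0.124 + 0.124 + 2.658 + 0.124 + 0.328
   = 3.36
p-value = 0.4996

Since p-value > α = 0.1, we fail to reject H₀.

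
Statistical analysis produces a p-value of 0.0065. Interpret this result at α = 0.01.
Since p = 0.0065 < α = 0.01, reject H₀.
There is sufficient evidence to reject the null hypothesis; the result is statistically significant at the 0.01 level.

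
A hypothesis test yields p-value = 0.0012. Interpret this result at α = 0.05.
Since p = 0.0012 < α = 0.05, reject H₀.
There is sufficient evidence to reject the null hypothesis; the result is statistically significant at the 0.05 level.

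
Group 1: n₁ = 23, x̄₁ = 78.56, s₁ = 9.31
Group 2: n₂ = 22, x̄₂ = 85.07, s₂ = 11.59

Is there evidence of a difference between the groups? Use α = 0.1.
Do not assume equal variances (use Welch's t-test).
Welch's two-sample t-test:
H₀: μ₁ = μ₂
H₁: μ₁ ≠ μ₂
s₁²/n₁ = 9.31²/23 = 3.7685,  s₂²/n₂ = 11.59²/22 = 6.1058
SE = √(s₁²/n₁ + s₂²/n₂) = √(3.7685 + 6.1058) = 3.1423
df (Welch-Satterthwaite) = (s₁²/n₁ + s₂²/n₂)² / [(s₁²/n₁)²/(n₁-1) + (s₂²/n₂)²/(n₂-1)] ≈ 40.28
t = (x̄₁ - x̄₂) / SE = (78.56 - 85.07) / 3.1423 = -6.51 / 3.1423 = -2.072
p-value = 0.0447

Since p-value < α = 0.1, we reject H₀.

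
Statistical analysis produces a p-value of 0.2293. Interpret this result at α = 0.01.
Since p = 0.2293 > α = 0.01, fail to reject H₀.
There is insufficient evidence to reject the null hypothesis; the result is not statistically significant at the 0.01 level.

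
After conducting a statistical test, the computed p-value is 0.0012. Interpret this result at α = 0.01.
Since p = 0.0012 < α = 0.01, reject H₀.
There is sufficient evidence to reject the null hypothesis; the result is statistically significant at the 0.01 level.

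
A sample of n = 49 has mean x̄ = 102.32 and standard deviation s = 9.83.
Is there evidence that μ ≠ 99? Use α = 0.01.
One-sample t-test:
H₀: μ = 99
H₁: μ ≠ 99
df = n - 1 = 48
t = (x̄ - μ₀) / (s/√n) = (102.32 - 99) / (9.83/√49) = 2.364
p-value = 0.0222

Since p-value > α = 0.01, we fail to reject H₀.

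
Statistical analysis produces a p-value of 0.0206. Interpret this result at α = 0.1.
Since p = 0.0206 < α = 0.1, reject H₀.
There is sufficient evidence to reject the null hypothesis; the result is statistically significant at the 0.1 level.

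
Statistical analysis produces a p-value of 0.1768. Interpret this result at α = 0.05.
Since p = 0.1768 > α = 0.05, fail to reject H₀.
There is insufficient evidence to reject the null hypothesis; the result is not statistically significant at the 0.05 level.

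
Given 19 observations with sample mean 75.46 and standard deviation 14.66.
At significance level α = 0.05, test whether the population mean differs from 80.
One-sample t-test:
H₀: μ = 80
H₁: μ ≠ 80
df = n - 1 = 18
t = (x̄ - μ₀) / (s/√n) = (75.46 - 80) / (14.66/√19) = -1.350
p-value = 0.1938

Since p-value > α = 0.05, we fail to reject H₀.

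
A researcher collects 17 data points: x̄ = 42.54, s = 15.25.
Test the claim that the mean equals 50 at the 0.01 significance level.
One-sample t-test:
H₀: μ = 50
H₁: μ ≠ 50
df = n - 1 = 16
t = (x̄ - μ₀) / (s/√n) = (42.54 - 50) / (15.25/√17) = -2.017
p-value = 0.0608

Since p-value > α = 0.01, we fail to reject H₀.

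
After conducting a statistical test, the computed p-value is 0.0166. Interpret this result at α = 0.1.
Since p = 0.0166 < α = 0.1, reject H₀.
There is sufficient evidence to reject the null hypothesis; the result is statistically significant at the 0.1 level.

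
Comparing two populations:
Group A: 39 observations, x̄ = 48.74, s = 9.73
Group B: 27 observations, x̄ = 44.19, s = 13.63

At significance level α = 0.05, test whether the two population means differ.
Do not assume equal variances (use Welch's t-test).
Welch's two-sample t-test:
H₀: μ₁ = μ₂
H₁: μ₁ ≠ μ₂
s₁²/n₁ = 9.73²/39 = 2.4275,  s₂²/n₂ = 13.63²/27 = 6.8806
SE = √(s₁²/n₁ + s₂²/n₂) = √(2.4275 + 6.8806) = 3.0509
df (Welch-Satterthwaite) = (s₁²/n₁ + s₂²/n₂)² / [(s₁²/n₁)²/(n₁-1) + (s₂²/n₂)²/(n₂-1)] ≈ 43.85
t = (x̄₁ - x̄₂) / SE = (48.74 - 44.19) / 3.0509 = 4.55 / 3.0509 = 1.491
p-value = 0.1430

Since p-value > α = 0.05, we fail to reject H₀.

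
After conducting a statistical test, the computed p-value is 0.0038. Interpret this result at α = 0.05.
Since p = 0.0038 < α = 0.05, reject H₀.
There is sufficient evidence to reject the null hypothesis; the result is statistically significant at the 0.05 level.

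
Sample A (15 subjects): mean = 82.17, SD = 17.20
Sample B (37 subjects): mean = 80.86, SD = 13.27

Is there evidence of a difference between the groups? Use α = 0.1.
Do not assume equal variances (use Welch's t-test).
Welch's two-sample t-test:
H₀: μ₁ = μ₂
H₁: μ₁ ≠ μ₂
s₁²/n₁ = 17.20²/15 = 19.7227,  s₂²/n₂ = 13.27²/37 = 4.7593
SE = √(s₁²/n₁ + s₂²/n₂) = √(19.7227 + 4.7593) = 4.9479
df (Welch-Satterthwaite) = (s₁²/n₁ + s₂²/n₂)² / [(s₁²/n₁)²/(n₁-1) + (s₂²/n₂)²/(n₂-1)] ≈ 21.09
t = (x̄₁ - x̄₂) / SE = (82.17 - 80.86) / 4.9479 = 1.31 / 4.9479 = 0.265
p-value = 0.7938

Since p-value > α = 0.1, we fail to reject H₀.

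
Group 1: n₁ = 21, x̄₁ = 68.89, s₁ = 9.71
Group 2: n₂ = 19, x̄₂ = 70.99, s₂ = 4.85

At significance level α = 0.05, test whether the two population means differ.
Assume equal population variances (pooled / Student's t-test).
Student's two-sample t-test (equal variances):
H₀: μ₁ = μ₂
H₁: μ₁ ≠ μ₂
df = n₁ + n₂ - 2 = 38
Pooled variance s_p² = [(n₁-1)s₁² + (n₂-1)s₂²] / (n₁ + n₂ - 2) = [(20)(9.71²) + (18)(4.85²)] / 38 = 60.7654
SE = √(s_p²(1/n₁ + 1/n₂)) = √(60.7654 × (1/21 + 1/19)) = 2.4682
t = (x̄₁ - x̄₂) / SE = (68.89 - 70.99) / 2.4682 = -2.10 / 2.4682 = -0.851
p-value = 0.4002

Since p-value > α = 0.05, we fail to reject H₀.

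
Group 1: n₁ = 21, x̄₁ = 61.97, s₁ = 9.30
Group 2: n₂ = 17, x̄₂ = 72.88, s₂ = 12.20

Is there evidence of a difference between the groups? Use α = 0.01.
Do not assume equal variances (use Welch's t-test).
Welch's two-sample t-test:
H₀: μ₁ = μ₂
H₁: μ₁ ≠ μ₂
s₁²/n₁ = 9.30²/21 = 4.1186,  s₂²/n₂ = 12.20²/17 = 8.7553
SE = √(s₁²/n₁ + s₂²/n₂) = √(4.1186 + 8.7553) = 3.5880
df (Welch-Satterthwaite) = (s₁²/n₁ + s₂²/n₂)² / [(s₁²/n₁)²/(n₁-1) + (s₂²/n₂)²/(n₂-1)] ≈ 29.39
t = (x̄₁ - x̄₂) / SE = (61.97 - 72.88) / 3.5880 = -10.91 / 3.5880 = -3.041
p-value = 0.0049

Since p-value < α = 0.01, we reject H₀.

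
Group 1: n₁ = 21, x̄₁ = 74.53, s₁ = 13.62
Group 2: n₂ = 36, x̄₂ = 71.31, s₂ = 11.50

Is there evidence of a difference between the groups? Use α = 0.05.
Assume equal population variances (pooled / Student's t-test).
Student's two-sample t-test (equal variances):
H₀: μ₁ = μ₂
H₁: μ₁ ≠ μ₂
df = n₁ + n₂ - 2 = 55
Pooled variance s_p² = [(n₁-1)s₁² + (n₂-1)s₂²] / (n₁ + n₂ - 2) = [(20)(13.62²) + (35)(11.50²)] / 55 = 151.6152
SE = √(s_p²(1/n₁ + 1/n₂)) = √(151.6152 × (1/21 + 1/36)) = 3.3810
t = (x̄₁ - x̄₂) / SE = (74.53 - 71.31) / 3.3810 = 3.22 / 3.3810 = 0.952
p-value = 0.3451

Since p-value > α = 0.05, we fail to reject H₀.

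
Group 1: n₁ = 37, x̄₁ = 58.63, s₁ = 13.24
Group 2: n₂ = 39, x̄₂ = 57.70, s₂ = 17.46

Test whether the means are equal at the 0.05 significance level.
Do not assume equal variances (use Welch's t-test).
Welch's two-sample t-test:
H₀: μ₁ = μ₂
H₁: μ₁ ≠ μ₂
s₁²/n₁ = 13.24²/37 = 4.7378,  s₂²/n₂ = 17.46²/39 = 7.8167
SE = √(s₁²/n₁ + s₂²/n₂) = √(4.7378 + 7.8167) = 3.5432
df (Welch-Satterthwaite) = (s₁²/n₁ + s₂²/n₂)² / [(s₁²/n₁)²/(n₁-1) + (s₂²/n₂)²/(n₂-1)] ≈ 70.63
t = (x̄₁ - x̄₂) / SE = (58.63 - 57.70) / 3.5432 = 0.93 / 3.5432 = 0.262
p-value = 0.7937

Since p-value > α = 0.05, we fail to reject H₀.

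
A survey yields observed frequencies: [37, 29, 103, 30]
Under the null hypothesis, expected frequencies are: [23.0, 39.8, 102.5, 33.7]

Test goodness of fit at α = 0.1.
Chi-square goodness of fit test:
H₀: observed counts match expected distribution
H₁: observed counts differ from expected distribution
df = k - 1 = 3
χ² = Σ(O - E)²/E
   = (37 - 23.0)²/23.0 + (29 - 39.8)²/39.8 + (103 - 102.5)²/102.5 + (30 - 33.7)²/33.7
   = 8.522 + 2.931 + 0.002 + 0.406
   = 11.86
p-value = 0.0079

Since p-value < α = 0.1, we reject H₀.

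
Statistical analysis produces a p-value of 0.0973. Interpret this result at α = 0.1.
Since p = 0.0973 < α = 0.1, reject H₀.
There is sufficient evidence to reject the null hypothesis; the result is statistically significant at the 0.1 level.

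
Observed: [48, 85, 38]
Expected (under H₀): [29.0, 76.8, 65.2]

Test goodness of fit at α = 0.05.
Chi-square goodness of fit test:
H₀: observed counts match expected distribution
H₁: observed counts differ from expected distribution
df = k - 1 = 2
χ² = Σ(O - E)²/E
   = (48 - 29.0)²/29.0 + (85 - 76.8)²/76.8 + (38 - 65.2)²/65.2
   = 12.448 + 0.876 + 11.347
   = 24.67
p-value < 0.0001

Since p-value < α = 0.05, we reject H₀.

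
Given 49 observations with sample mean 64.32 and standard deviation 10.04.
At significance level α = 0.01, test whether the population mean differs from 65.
One-sample t-test:
H₀: μ = 65
H₁: μ ≠ 65
df = n - 1 = 48
t = (x̄ - μ₀) / (s/√n) = (64.32 - 65) / (10.04/√49) = -0.474
p-value = 0.6376

Since p-value > α = 0.01, we fail to reject H₀.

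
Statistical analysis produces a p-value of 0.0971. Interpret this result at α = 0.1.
Since p = 0.0971 < α = 0.1, reject H₀.
There is sufficient evidence to reject the null hypothesis; the result is statistically significant at the 0.1 level.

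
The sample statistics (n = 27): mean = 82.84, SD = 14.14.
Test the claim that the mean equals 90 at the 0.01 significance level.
One-sample t-test:
H₀: μ = 90
H₁: μ ≠ 90
df = n - 1 = 26
t = (x̄ - μ₀) / (s/√n) = (82.84 - 90) / (14.14/√27) = -2.631
p-value = 0.0141

Since p-value > α = 0.01, we fail to reject H₀.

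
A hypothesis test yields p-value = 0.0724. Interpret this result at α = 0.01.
Since p = 0.0724 > α = 0.01, fail to reject H₀.
There is insufficient evidence to reject the null hypothesis; the result is not statistically significant at the 0.01 level.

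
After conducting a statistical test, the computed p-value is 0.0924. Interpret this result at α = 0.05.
Since p = 0.0924 > α = 0.05, fail to reject H₀.
There is insufficient evidence to reject the null hypothesis; the result is not statistically significant at the 0.05 level.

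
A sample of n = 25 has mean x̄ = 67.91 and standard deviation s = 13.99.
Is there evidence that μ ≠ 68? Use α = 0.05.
One-sample t-test:
H₀: μ = 68
H₁: μ ≠ 68
df = n - 1 = 24
t = (x̄ - μ₀) / (s/√n) = (67.91 - 68) / (13.99/√25) = -0.032
p-value = 0.9746

Since p-value > α = 0.05, we fail to reject H₀.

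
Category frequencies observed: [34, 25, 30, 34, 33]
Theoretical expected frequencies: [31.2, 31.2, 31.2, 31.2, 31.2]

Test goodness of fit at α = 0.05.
Chi-square goodness of fit test:
H₀: observed counts match expected distribution
H₁: observed counts differ from expected distribution
df = k - 1 = 4
χ² = Σ(O - E)²/E
   = (34 - 31.2)²/31.2 + (25 - 31.2)²/31.2 + (30 - 31.2)²/31.2 + (34 - 31.2)²/31.2 + (33 - 31.2)²/31.2
   = 0.251 + 1.232 + 0.046 + 0.251 + 0.104
   = 1.88
p-value = 0.7570

Since p-value > α = 0.05, we fail to reject H₀.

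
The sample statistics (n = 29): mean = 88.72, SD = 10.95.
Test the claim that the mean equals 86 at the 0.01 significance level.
One-sample t-test:
H₀: μ = 86
H₁: μ ≠ 86
df = n - 1 = 28
t = (x̄ - μ₀) / (s/√n) = (88.72 - 86) / (10.95/√29) = 1.338
p-value = 0.1918

Since p-value > α = 0.01, we fail to reject H₀.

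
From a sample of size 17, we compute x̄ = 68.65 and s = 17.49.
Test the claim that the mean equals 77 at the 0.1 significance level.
One-sample t-test:
H₀: μ = 77
H₁: μ ≠ 77
df = n - 1 = 16
t = (x̄ - μ₀) / (s/√n) = (68.65 - 77) / (17.49/√17) = -1.968
p-value = 0.0666

Since p-value < α = 0.1, we reject H₀.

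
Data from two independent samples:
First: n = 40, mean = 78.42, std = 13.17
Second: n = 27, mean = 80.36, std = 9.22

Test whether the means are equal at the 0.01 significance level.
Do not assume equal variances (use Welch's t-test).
Welch's two-sample t-test:
H₀: μ₁ = μ₂
H₁: μ₁ ≠ μ₂
s₁²/n₁ = 13.17²/40 = 4.3362,  s₂²/n₂ = 9.22²/27 = 3.1485
SE = √(s₁²/n₁ + s₂²/n₂) = √(4.3362 + 3.1485) = 2.7358
df (Welch-Satterthwaite) = (s₁²/n₁ + s₂²/n₂)² / [(s₁²/n₁)²/(n₁-1) + (s₂²/n₂)²/(n₂-1)] ≈ 64.88
t = (x̄₁ - x̄₂) / SE = (78.42 - 80.36) / 2.7358 = -1.94 / 2.7358 = -0.709
p-value = 0.4808

Since p-value > α = 0.01, we fail to reject H₀.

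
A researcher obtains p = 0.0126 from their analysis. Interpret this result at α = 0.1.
Since p = 0.0126 < α = 0.1, reject H₀.
There is sufficient evidence to reject the null hypothesis; the result is statistically significant at the 0.1 level.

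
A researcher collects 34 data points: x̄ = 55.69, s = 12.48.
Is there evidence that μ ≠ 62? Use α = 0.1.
One-sample t-test:
H₀: μ = 62
H₁: μ ≠ 62
df = n - 1 = 33
t = (x̄ - μ₀) / (s/√n) = (55.69 - 62) / (12.48/√34) = -2.948
p-value = 0.0058

Since p-value < α = 0.1, we reject H₀.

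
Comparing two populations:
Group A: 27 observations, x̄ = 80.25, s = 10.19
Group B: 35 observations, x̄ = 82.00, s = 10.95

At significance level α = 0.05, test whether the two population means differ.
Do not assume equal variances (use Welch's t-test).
Welch's two-sample t-test:
H₀: μ₁ = μ₂
H₁: μ₁ ≠ μ₂
s₁²/n₁ = 10.19²/27 = 3.8458,  s₂²/n₂ = 10.95²/35 = 3.4258
SE = √(s₁²/n₁ + s₂²/n₂) = √(3.8458 + 3.4258) = 2.6966
df (Welch-Satterthwaite) = (s₁²/n₁ + s₂²/n₂)² / [(s₁²/n₁)²/(n₁-1) + (s₂²/n₂)²/(n₂-1)] ≈ 57.85
t = (x̄₁ - x̄₂) / SE = (80.25 - 82.00) / 2.6966 = -1.75 / 2.6966 = -0.649
p-value = 0.5189

Since p-value > α = 0.05, we fail to reject H₀.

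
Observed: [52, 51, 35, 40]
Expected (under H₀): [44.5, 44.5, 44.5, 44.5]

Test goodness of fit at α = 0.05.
Chi-square goodness of fit test:
H₀: observed counts match expected distribution
H₁: observed counts differ from expected distribution
df = k - 1 = 3
χ² = Σ(O - E)²/E
   = (52 - 44.5)²/44.5 + (51 - 44.5)²/44.5 + (35 - 44.5)²/44.5 + (40 - 44.5)²/44.5
   = 1.264 + 0.949 + 2.028 + 0.455
   = 4.70
p-value = 0.1954

Since p-value > α = 0.05, we fail to reject H₀.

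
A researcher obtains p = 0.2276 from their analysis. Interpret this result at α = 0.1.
Since p = 0.2276 > α = 0.1, fail to reject H₀.
There is insufficient evidence to reject the null hypothesis; the result is not statistically significant at the 0.1 level.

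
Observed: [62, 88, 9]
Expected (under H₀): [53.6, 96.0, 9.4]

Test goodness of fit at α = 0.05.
Chi-square goodness of fit test:
H₀: observed counts match expected distribution
H₁: observed counts differ from expected distribution
df = k - 1 = 2
χ² = Σ(O - E)²/E
   = (62 - 53.6)²/53.6 + (88 - 96.0)²/96.0 + (9 - 9.4)²/9.4
   = 1.316 + 0.667 + 0.017
   = 2.00
p-value = 0.3679

Since p-value > α = 0.05, we fail to reject H₀.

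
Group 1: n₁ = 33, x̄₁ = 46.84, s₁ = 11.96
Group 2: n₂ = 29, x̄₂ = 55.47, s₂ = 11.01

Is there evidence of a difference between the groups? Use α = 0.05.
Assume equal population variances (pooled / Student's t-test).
Student's two-sample t-test (equal variances):
H₀: μ₁ = μ₂
H₁: μ₁ ≠ μ₂
df = n₁ + n₂ - 2 = 60
Pooled variance s_p² = [(n₁-1)s₁² + (n₂-1)s₂²] / (n₁ + n₂ - 2) = [(32)(11.96²) + (28)(11.01²)] / 60 = 132.8582
SE = √(s_p²(1/n₁ + 1/n₂)) = √(132.8582 × (1/33 + 1/29)) = 2.9338
t = (x̄₁ - x̄₂) / SE = (46.84 - 55.47) / 2.9338 = -8.63 / 2.9338 = -2.942
p-value = 0.0046

Since p-value < α = 0.05, we reject H₀.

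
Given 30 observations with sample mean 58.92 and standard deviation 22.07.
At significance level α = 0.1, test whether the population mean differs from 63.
One-sample t-test:
H₀: μ = 63
H₁: μ ≠ 63
df = n - 1 = 29
t = (x̄ - μ₀) / (s/√n) = (58.92 - 63) / (22.07/√30) = -1.013
p-value = 0.3196

Since p-value > α = 0.1, we fail to reject H₀.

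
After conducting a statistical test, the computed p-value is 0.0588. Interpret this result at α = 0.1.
Since p = 0.0588 < α = 0.1, reject H₀.
There is sufficient evidence to reject the null hypothesis; the result is statistically significant at the 0.1 level.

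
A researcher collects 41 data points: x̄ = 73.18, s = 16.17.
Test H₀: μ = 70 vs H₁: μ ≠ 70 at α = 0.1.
One-sample t-test:
H₀: μ = 70
H₁: μ ≠ 70
df = n - 1 = 40
t = (x̄ - μ₀) / (s/√n) = (73.18 - 70) / (16.17/√41) = 1.259
p-value = 0.2152

Since p-value > α = 0.1, we fail to reject H₀.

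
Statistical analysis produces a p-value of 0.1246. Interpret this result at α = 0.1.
Since p = 0.1246 > α = 0.1, fail to reject H₀.
There is insufficient evidence to reject the null hypothesis; the result is not statistically significant at the 0.1 level.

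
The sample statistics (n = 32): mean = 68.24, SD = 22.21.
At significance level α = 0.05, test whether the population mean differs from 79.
One-sample t-test:
H₀: μ = 79
H₁: μ ≠ 79
df = n - 1 = 31
t = (x̄ - μ₀) / (s/√n) = (68.24 - 79) / (22.21/√32) = -2.741
p-value = 0.0101

Since p-value < α = 0.05, we reject H₀.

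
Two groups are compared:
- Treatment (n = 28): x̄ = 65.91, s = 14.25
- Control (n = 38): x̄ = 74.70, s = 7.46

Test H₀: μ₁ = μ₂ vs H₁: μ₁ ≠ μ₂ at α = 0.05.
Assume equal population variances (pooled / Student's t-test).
Student's two-sample t-test (equal variances):
H₀: μ₁ = μ₂
H₁: μ₁ ≠ μ₂
df = n₁ + n₂ - 2 = 64
Pooled variance s_p² = [(n₁-1)s₁² + (n₂-1)s₂²] / (n₁ + n₂ - 2) = [(27)(14.25²) + (37)(7.46²)] / 64 = 117.8406
SE = √(s_p²(1/n₁ + 1/n₂)) = √(117.8406 × (1/28 + 1/38)) = 2.7036
t = (x̄₁ - x̄₂) / SE = (65.91 - 74.70) / 2.7036 = -8.79 / 2.7036 = -3.251
p-value = 0.0018

Since p-value < α = 0.05, we reject H₀.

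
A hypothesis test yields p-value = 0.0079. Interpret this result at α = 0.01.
Since p = 0.0079 < α = 0.01, reject H₀.
There is sufficient evidence to reject the null hypothesis; the result is statistically significant at the 0.01 level.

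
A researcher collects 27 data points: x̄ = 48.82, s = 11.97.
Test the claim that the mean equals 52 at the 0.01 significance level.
One-sample t-test:
H₀: μ = 52
H₁: μ ≠ 52
df = n - 1 = 26
t = (x̄ - μ₀) / (s/√n) = (48.82 - 52) / (11.97/√27) = -1.380
p-value = 0.1792

Since p-value > α = 0.01, we fail to reject H₀.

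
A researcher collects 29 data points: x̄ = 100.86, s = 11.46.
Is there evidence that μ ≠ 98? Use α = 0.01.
One-sample t-test:
H₀: μ = 98
H₁: μ ≠ 98
df = n - 1 = 28
t = (x̄ - μ₀) / (s/√n) = (100.86 - 98) / (11.46/√29) = 1.344
p-value = 0.1898

Since p-value > α = 0.01, we fail to reject H₀.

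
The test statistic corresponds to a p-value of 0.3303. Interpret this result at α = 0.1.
Since p = 0.3303 > α = 0.1, fail to reject H₀.
There is insufficient evidence to reject the null hypothesis; the result is not statistically significant at the 0.1 level.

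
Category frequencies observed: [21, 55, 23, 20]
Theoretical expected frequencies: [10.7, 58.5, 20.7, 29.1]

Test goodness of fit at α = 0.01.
Chi-square goodness of fit test:
H₀: observed counts match expected distribution
H₁: observed counts differ from expected distribution
df = k - 1 = 3
χ² = Σ(O - E)²/E
   = (21 - 10.7)²/10.7 + (55 - 58.5)²/58.5 + (23 - 20.7)²/20.7 + (20 - 29.1)²/29.1
   = 9.915 + 0.209 + 0.256 + 2.846
   = 13.23
p-value = 0.0042

Since p-value < α = 0.01, we reject H₀.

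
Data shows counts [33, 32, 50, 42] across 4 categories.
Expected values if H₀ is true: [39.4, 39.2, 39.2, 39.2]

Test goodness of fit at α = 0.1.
Chi-square goodness of fit test:
H₀: observed counts match expected distribution
H₁: observed counts differ from expected distribution
df = k - 1 = 3
χ² = Σ(O - E)²/E
   = (33 - 39.4)²/39.4 + (32 - 39.2)²/39.2 + (50 - 39.2)²/39.2 + (42 - 39.2)²/39.2
   = 1.040 + 1.322 + 2.976 + 0.200
   = 5.54
p-value = 0.1364

Since p-value > α = 0.1, we fail to reject H₀.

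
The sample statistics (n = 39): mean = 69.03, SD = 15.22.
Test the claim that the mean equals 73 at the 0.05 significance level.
One-sample t-test:
H₀: μ = 73
H₁: μ ≠ 73
df = n - 1 = 38
t = (x̄ - μ₀) / (s/√n) = (69.03 - 73) / (15.22/√39) = -1.629
p-value = 0.1116

Since p-value > α = 0.05, we fail to reject H₀.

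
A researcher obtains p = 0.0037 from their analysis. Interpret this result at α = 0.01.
Since p = 0.0037 < α = 0.01, reject H₀.
There is sufficient evidence to reject the null hypothesis; the result is statistically significant at the 0.01 level.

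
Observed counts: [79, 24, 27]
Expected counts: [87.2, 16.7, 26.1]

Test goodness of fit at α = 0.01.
Chi-square goodness of fit test:
H₀: observed counts match expected distribution
H₁: observed counts differ from expected distribution
df = k - 1 = 2
χ² = Σ(O - E)²/E
   = (79 - 87.2)²/87.2 + (24 - 16.7)²/16.7 + (27 - 26.1)²/26.1
   = 0.771 + 3.191 + 0.031
   = 3.99
p-value = 0.1358

Since p-value > α = 0.01, we fail to reject H₀.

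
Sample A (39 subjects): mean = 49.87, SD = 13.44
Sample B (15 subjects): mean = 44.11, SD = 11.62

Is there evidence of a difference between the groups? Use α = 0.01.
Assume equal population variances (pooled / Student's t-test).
Student's two-sample t-test (equal variances):
H₀: μ₁ = μ₂
H₁: μ₁ ≠ μ₂
df = n₁ + n₂ - 2 = 52
Pooled variance s_p² = [(n₁-1)s₁² + (n₂-1)s₂²] / (n₁ + n₂ - 2) = [(38)(13.44²) + (14)(11.62²)] / 52 = 168.3542
SE = √(s_p²(1/n₁ + 1/n₂)) = √(168.3542 × (1/39 + 1/15)) = 3.9421
t = (x̄₁ - x̄₂) / SE = (49.87 - 44.11) / 3.9421 = 5.76 / 3.9421 = 1.461
p-value = 0.1500

Since p-value > α = 0.01, we fail to reject H₀.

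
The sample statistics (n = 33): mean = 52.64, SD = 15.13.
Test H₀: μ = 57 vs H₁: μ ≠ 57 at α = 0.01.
One-sample t-test:
H₀: μ = 57
H₁: μ ≠ 57
df = n - 1 = 32
t = (x̄ - μ₀) / (s/√n) = (52.64 - 57) / (15.13/√33) = -1.655
p-value = 0.1076

Since p-value > α = 0.01, we fail to reject H₀.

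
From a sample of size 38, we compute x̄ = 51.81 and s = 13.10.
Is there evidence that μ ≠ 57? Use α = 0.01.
One-sample t-test:
H₀: μ = 57
H₁: μ ≠ 57
df = n - 1 = 37
t = (x̄ - μ₀) / (s/√n) = (51.81 - 57) / (13.10/√38) = -2.442
p-value = 0.0195

Since p-value > α = 0.01, we fail to reject H₀.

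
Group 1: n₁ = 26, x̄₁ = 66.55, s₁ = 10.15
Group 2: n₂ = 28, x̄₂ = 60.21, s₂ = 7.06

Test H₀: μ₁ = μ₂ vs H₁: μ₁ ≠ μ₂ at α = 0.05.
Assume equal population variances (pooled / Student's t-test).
Student's two-sample t-test (equal variances):
H₀: μ₁ = μ₂
H₁: μ₁ ≠ μ₂
df = n₁ + n₂ - 2 = 52
Pooled variance s_p² = [(n₁-1)s₁² + (n₂-1)s₂²] / (n₁ + n₂ - 2) = [(25)(10.15²) + (27)(7.06²)] / 52 = 75.4104
SE = √(s_p²(1/n₁ + 1/n₂)) = √(75.4104 × (1/26 + 1/28)) = 2.3651
t = (x̄₁ - x̄₂) / SE = (66.55 - 60.21) / 2.3651 = 6.34 / 2.3651 = 2.681
p-value = 0.0098

Since p-value < α = 0.05, we reject H₀.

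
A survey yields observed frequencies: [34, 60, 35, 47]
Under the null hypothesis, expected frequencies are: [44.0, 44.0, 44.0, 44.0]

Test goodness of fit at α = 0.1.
Chi-square goodness of fit test:
H₀: observed counts match expected distribution
H₁: observed counts differ from expected distribution
df = k - 1 = 3
χ² = Σ(O - E)²/E
   = (34 - 44.0)²/44.0 + (60 - 44.0)²/44.0 + (35 - 44.0)²/44.0 + (47 - 44.0)²/44.0
   = 2.273 + 5.818 + 1.841 + 0.205
   = 10.14
p-value = 0.0174

Since p-value < α = 0.1, we reject H₀.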